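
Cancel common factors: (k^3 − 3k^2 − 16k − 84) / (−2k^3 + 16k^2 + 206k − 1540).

(−k^2 − 4k − 12)/(2k^2 − 2k − 220)

By polynomial division,
  k^3 − 3k^2 − 16k − 84 = (−1/2)(−2k^3 + 16k^2 + 206k − 1540) + (5k^2 + 87k − 854)
  −2k^3 + 16k^2 + 206k − 1540 = (−(2/5)k + 254/25)(5k^2 + 87k − 854) + (−(25488/25)k + 178416/25)
  5k^2 + 87k − 854 = (−(125/25488)k − 1525/12744)(−(25488/25)k + 178416/25) + (0)
Last nonzero remainder: −(25488/25)k + 178416/25. Dividing through by −25488/25 gives the monic gcd k − 7.
Cancel k − 7 from numerator and denominator to get the reduced form.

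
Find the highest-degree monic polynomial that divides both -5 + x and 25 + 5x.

By polynomial division,
  x - 5 = (1/5)(5x + 25) + (-10)
  5x + 25 = (-(1/2)x - 5/2)(-10) + (0)
The last nonzero remainder is the constant -10, so the polynomials are coprime and gcd = 1.

1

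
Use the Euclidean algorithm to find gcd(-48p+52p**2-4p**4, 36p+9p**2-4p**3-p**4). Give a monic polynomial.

Repeated division with remainder:
  -4p**4+52p**2-48p = (4)(-p**4-4p**3+9p**2+36p) + (16p**3+16p**2-192p)
  -p**4-4p**3+9p**2+36p = (-(1/16)p-3/16)(16p**3+16p**2-192p) + (0)
Last nonzero remainder: 16p**3+16p**2-192p. Dividing through by 16 gives the monic gcd p**3+p**2-12p.

-12p+p**2+p**3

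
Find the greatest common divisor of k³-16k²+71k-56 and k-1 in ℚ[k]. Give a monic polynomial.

Euclidean algorithm in ℚ[k]:
  k³-16k²+71k-56 = (k²-15k+56)(k-1) + (0)
The last nonzero remainder k-1 is already monic.

k-1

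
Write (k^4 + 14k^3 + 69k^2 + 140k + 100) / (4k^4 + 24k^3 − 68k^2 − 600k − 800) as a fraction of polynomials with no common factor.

Apply the Euclidean algorithm:
  k^4 + 14k^3 + 69k^2 + 140k + 100 = (1/4)(4k^4 + 24k^3 − 68k^2 − 600k − 800) + (8k^3 + 86k^2 + 290k + 300)
  4k^4 + 24k^3 − 68k^2 − 600k − 800 = ((1/2)k − 19/8)(8k^3 + 86k^2 + 290k + 300) + (−(35/4)k^2 − (245/4)k − 175/2)
  8k^3 + 86k^2 + 290k + 300 = (−(32/35)k − 24/7)(−(35/4)k^2 − (245/4)k − 175/2) + (0)
Last nonzero remainder: −(35/4)k^2 − (245/4)k − 175/2. Dividing through by −35/4 gives the monic gcd k^2 + 7k + 10.
Cancel k^2 + 7k + 10 from numerator and denominator to get the reduced form.

(k^2 + 7k + 10)/(4k^2 − 4k − 80)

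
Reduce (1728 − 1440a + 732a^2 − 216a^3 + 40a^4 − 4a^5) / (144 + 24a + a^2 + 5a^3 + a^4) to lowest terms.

By polynomial division,
  −4a^5 + 40a^4 − 216a^3 + 732a^2 − 1440a + 1728 = (−4a + 60)(a^4 + 5a^3 + a^2 + 24a + 144) + (−512a^3 + 768a^2 − 2304a − 6912)
  a^4 + 5a^3 + a^2 + 24a + 144 = (−(1/512)a − 13/1024)(−512a^3 + 768a^2 − 2304a − 6912) + ((25/4)a^2 − (75/4)a + 225/4)
  −512a^3 + 768a^2 − 2304a − 6912 = (−(2048/25)a − 3072/25)((25/4)a^2 − (75/4)a + 225/4) + (0)
Last nonzero remainder: (25/4)a^2 − (75/4)a + 225/4. Dividing through by 25/4 gives the monic gcd a^2 − 3a + 9.
Cancel a^2 − 3a + 9 from numerator and denominator to get the reduced form.

(192 − 96a + 28a^2 − 4a^3)/(16 + 8a + a^2)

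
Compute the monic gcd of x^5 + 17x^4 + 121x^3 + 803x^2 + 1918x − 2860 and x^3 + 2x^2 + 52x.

x^2 + 2x + 52

By polynomial division,
  x^5 + 17x^4 + 121x^3 + 803x^2 + 1918x − 2860 = (x^2 + 15x + 39)(x^3 + 2x^2 + 52x) + (−55x^2 − 110x − 2860)
  x^3 + 2x^2 + 52x = (−(1/55)x)(−55x^2 − 110x − 2860) + (0)
Last nonzero remainder: −55x^2 − 110x − 2860. Dividing through by −55 gives the monic gcd x^2 + 2x + 52.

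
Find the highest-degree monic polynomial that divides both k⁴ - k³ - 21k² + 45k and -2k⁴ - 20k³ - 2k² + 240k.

k³ + 2k² - 15k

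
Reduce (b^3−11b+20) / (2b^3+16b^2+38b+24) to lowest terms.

(b^2−4b+5)/(2b^2+8b+6)

By polynomial division,
  b^3−11b+20 = (1/2)(2b^3+16b^2+38b+24) + (−8b^2−30b+8)
  2b^3+16b^2+38b+24 = (−(1/4)b−17/16)(−8b^2−30b+8) + ((65/8)b+65/2)
  −8b^2−30b+8 = (−(64/65)b+16/65)((65/8)b+65/2) + (0)
Last nonzero remainder: (65/8)b+65/2. Dividing through by 65/8 gives the monic gcd b+4.
Cancel b+4 from numerator and denominator to get the reduced form.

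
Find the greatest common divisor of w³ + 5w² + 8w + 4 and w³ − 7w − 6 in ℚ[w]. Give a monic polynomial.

w² + 3w + 2

Apply the Euclidean algorithm:
  w³ + 5w² + 8w + 4 = (w³ − 7w − 6) + (5w² + 15w + 10)
  w³ − 7w − 6 = ((1/5)w − 3/5)(5w² + 15w + 10) + (0)
Last nonzero remainder: 5w² + 15w + 10. Dividing through by 5 gives the monic gcd w² + 3w + 2.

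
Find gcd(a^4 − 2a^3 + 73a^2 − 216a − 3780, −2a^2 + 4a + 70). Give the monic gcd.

Repeated division with remainder:
  a^4 − 2a^3 + 73a^2 − 216a − 3780 = (−(1/2)a^2 − 54)(−2a^2 + 4a + 70) + (0)
Last nonzero remainder: −2a^2 + 4a + 70. Dividing through by −2 gives the monic gcd a^2 − 2a − 35.

a^2 − 2a − 35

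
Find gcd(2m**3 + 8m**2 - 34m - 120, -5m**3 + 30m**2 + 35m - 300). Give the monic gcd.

By polynomial division,
  2m**3 + 8m**2 - 34m - 120 = (-2/5)(-5m**3 + 30m**2 + 35m - 300) + (20m**2 - 20m - 240)
  -5m**3 + 30m**2 + 35m - 300 = (-(1/4)m + 5/4)(20m**2 - 20m - 240) + (0)
Last nonzero remainder: 20m**2 - 20m - 240. Dividing through by 20 gives the monic gcd m**2 - m - 12.

m**2 - m - 12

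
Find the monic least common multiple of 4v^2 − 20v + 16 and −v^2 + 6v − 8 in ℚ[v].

v^3 − 7v^2 + 14v − 8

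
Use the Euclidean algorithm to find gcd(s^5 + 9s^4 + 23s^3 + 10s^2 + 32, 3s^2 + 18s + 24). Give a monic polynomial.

Euclidean algorithm in ℚ[s]:
  s^5 + 9s^4 + 23s^3 + 10s^2 + 32 = ((1/3)s^3 + s^2 − s + 4/3)(3s^2 + 18s + 24) + (0)
Last nonzero remainder: 3s^2 + 18s + 24. Dividing through by 3 gives the monic gcd s^2 + 6s + 8.

s^2 + 6s + 8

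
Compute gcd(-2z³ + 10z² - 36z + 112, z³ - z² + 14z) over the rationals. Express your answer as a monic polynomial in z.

By polynomial division,
  -2z³ + 10z² - 36z + 112 = (-2)(z³ - z² + 14z) + (8z² - 8z + 112)
  z³ - z² + 14z = ((1/8)z)(8z² - 8z + 112) + (0)
Last nonzero remainder: 8z² - 8z + 112. Dividing through by 8 gives the monic gcd z² - z + 14.

z² - z + 14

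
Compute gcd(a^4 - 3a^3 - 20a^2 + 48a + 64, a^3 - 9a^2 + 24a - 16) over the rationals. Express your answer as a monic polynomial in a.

a^2 - 8a + 16

Euclidean algorithm in ℚ[a]:
  a^4 - 3a^3 - 20a^2 + 48a + 64 = (a + 6)(a^3 - 9a^2 + 24a - 16) + (10a^2 - 80a + 160)
  a^3 - 9a^2 + 24a - 16 = ((1/10)a - 1/10)(10a^2 - 80a + 160) + (0)
Last nonzero remainder: 10a^2 - 80a + 160. Dividing through by 10 gives the monic gcd a^2 - 8a + 16.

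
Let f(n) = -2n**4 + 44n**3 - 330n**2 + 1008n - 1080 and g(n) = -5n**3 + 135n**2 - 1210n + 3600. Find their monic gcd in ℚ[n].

n - 10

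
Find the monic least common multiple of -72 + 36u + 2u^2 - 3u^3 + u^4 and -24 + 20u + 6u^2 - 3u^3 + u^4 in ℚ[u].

144 - 144u - 40u^2 + 44u^3 - 3u^4 - 2u^5 + u^6

Euclidean algorithm in ℚ[u]:
  u^4 - 3u^3 + 2u^2 + 36u - 72 = (u^4 - 3u^3 + 6u^2 + 20u - 24) + (-4u^2 + 16u - 48)
  u^4 - 3u^3 + 6u^2 + 20u - 24 = (-(1/4)u^2 - (1/4)u + 1/2)(-4u^2 + 16u - 48) + (0)
Last nonzero remainder: -4u^2 + 16u - 48. Dividing through by -4 gives the monic gcd u^2 - 4u + 12.
Then lcm(f, g) = f·g / gcd(f, g); expanding and making the result monic gives the answer.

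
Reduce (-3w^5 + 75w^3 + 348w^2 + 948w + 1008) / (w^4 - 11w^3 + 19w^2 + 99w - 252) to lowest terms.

(-3w^3 - 12w^2 - 36w - 48)/(w^2 - 7w + 12)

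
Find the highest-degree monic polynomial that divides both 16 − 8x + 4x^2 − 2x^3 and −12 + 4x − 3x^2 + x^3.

4 + x^2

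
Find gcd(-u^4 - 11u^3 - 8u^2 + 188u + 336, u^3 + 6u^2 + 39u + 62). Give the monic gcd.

By polynomial division,
  -u^4 - 11u^3 - 8u^2 + 188u + 336 = (-u - 5)(u^3 + 6u^2 + 39u + 62) + (61u^2 + 445u + 646)
  u^3 + 6u^2 + 39u + 62 = ((1/61)u - 79/3721)(61u^2 + 445u + 646) + ((140868/3721)u + 281736/3721)
  61u^2 + 445u + 646 = ((226981/140868)u + 1201883/140868)((140868/3721)u + 281736/3721) + (0)
Last nonzero remainder: (140868/3721)u + 281736/3721. Dividing through by 140868/3721 gives the monic gcd u + 2.

u + 2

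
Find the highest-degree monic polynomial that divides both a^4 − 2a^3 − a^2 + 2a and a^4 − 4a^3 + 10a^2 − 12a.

Repeated division with remainder:
  a^4 − 2a^3 − a^2 + 2a = (a^4 − 4a^3 + 10a^2 − 12a) + (2a^3 − 11a^2 + 14a)
  a^4 − 4a^3 + 10a^2 − 12a = ((1/2)a + 3/4)(2a^3 − 11a^2 + 14a) + ((45/4)a^2 − (45/2)a)
  2a^3 − 11a^2 + 14a = ((8/45)a − 28/45)((45/4)a^2 − (45/2)a) + (0)
Last nonzero remainder: (45/4)a^2 − (45/2)a. Dividing through by 45/4 gives the monic gcd a^2 − 2a.

a^2 − 2a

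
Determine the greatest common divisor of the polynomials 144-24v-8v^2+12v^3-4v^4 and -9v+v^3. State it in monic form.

By polynomial division,
  -4v^4+12v^3-8v^2-24v+144 = (-4v+12)(v^3-9v) + (-44v^2+84v+144)
  v^3-9v = (-(1/44)v-21/484)(-44v^2+84v+144) + (-(252/121)v+756/121)
  -44v^2+84v+144 = ((1331/63)v+484/21)(-(252/121)v+756/121) + (0)
Last nonzero remainder: -(252/121)v+756/121. Dividing through by -252/121 gives the monic gcd v-3.

-3+v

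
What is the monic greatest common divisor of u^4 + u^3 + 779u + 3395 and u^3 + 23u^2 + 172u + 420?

Apply the Euclidean algorithm:
  u^4 + u^3 + 779u + 3395 = (u - 22)(u^3 + 23u^2 + 172u + 420) + (334u^2 + 4143u + 12635)
  u^3 + 23u^2 + 172u + 420 = ((1/334)u + 3539/111556)(334u^2 + 4143u + 12635) + ((305465/111556)u + 2138255/111556)
  334u^2 + 4143u + 12635 = ((37259704/305465)u + 40271716/61093)((305465/111556)u + 2138255/111556) + (0)
Last nonzero remainder: (305465/111556)u + 2138255/111556. Dividing through by 305465/111556 gives the monic gcd u + 7.

u + 7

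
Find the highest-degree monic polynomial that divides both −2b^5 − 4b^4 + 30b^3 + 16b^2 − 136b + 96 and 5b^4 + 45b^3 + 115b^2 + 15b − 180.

b^3 + 6b^2 + 5b − 12

Euclidean algorithm in ℚ[b]:
  −2b^5 − 4b^4 + 30b^3 + 16b^2 − 136b + 96 = (−(2/5)b + 14/5)(5b^4 + 45b^3 + 115b^2 + 15b − 180) + (−50b^3 − 300b^2 − 250b + 600)
  5b^4 + 45b^3 + 115b^2 + 15b − 180 = (−(1/10)b − 3/10)(−50b^3 − 300b^2 − 250b + 600) + (0)
Last nonzero remainder: −50b^3 − 300b^2 − 250b + 600. Dividing through by −50 gives the monic gcd b^3 + 6b^2 + 5b − 12.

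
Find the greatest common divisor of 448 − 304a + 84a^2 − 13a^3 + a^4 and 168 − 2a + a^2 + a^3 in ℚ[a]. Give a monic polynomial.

Euclidean algorithm in ℚ[a]:
  a^4 − 13a^3 + 84a^2 − 304a + 448 = (a − 14)(a^3 + a^2 − 2a + 168) + (100a^2 − 500a + 2800)
  a^3 + a^2 − 2a + 168 = ((1/100)a + 3/50)(100a^2 − 500a + 2800) + (0)
Last nonzero remainder: 100a^2 − 500a + 2800. Dividing through by 100 gives the monic gcd a^2 − 5a + 28.

28 − 5a + a^2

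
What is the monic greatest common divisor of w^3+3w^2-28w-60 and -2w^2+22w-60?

w-5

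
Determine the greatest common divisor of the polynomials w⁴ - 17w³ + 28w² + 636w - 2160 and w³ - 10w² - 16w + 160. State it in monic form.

Apply the Euclidean algorithm:
  w⁴ - 17w³ + 28w² + 636w - 2160 = (w - 7)(w³ - 10w² - 16w + 160) + (-26w² + 364w - 1040)
  w³ - 10w² - 16w + 160 = (-(1/26)w - 2/13)(-26w² + 364w - 1040) + (0)
Last nonzero remainder: -26w² + 364w - 1040. Dividing through by -26 gives the monic gcd w² - 14w + 40.

w² - 14w + 40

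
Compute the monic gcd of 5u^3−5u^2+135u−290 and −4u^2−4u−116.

u^2+u+29

By polynomial division,
  5u^3−5u^2+135u−290 = (−(5/4)u+5/2)(−4u^2−4u−116) + (0)
Last nonzero remainder: −4u^2−4u−116. Dividing through by −4 gives the monic gcd u^2+u+29.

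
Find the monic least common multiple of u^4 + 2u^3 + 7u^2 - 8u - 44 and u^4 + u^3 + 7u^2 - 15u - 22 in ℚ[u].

By polynomial division,
  u^4 + 2u^3 + 7u^2 - 8u - 44 = (u^4 + u^3 + 7u^2 - 15u - 22) + (u^3 + 7u - 22)
  u^4 + u^3 + 7u^2 - 15u - 22 = (u + 1)(u^3 + 7u - 22) + (0)
The last nonzero remainder u^3 + 7u - 22 is already monic.
Then lcm(f, g) = f·g / gcd(f, g); expanding and making the result monic gives the answer.

u^5 + 3u^4 + 9u^3 - u^2 - 52u - 44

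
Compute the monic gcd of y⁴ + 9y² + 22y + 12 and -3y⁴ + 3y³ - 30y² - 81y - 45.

Euclidean algorithm in ℚ[y]:
  y⁴ + 9y² + 22y + 12 = (-1/3)(-3y⁴ + 3y³ - 30y² - 81y - 45) + (y³ - y² - 5y - 3)
  -3y⁴ + 3y³ - 30y² - 81y - 45 = (-3y)(y³ - y² - 5y - 3) + (-45y² - 90y - 45)
  y³ - y² - 5y - 3 = (-(1/45)y + 1/15)(-45y² - 90y - 45) + (0)
Last nonzero remainder: -45y² - 90y - 45. Dividing through by -45 gives the monic gcd y² + 2y + 1.

y² + 2y + 1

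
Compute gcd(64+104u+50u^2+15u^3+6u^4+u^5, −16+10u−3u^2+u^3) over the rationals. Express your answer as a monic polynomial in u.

8−u+u^2

Euclidean algorithm in ℚ[u]:
  u^5+6u^4+15u^3+50u^2+104u+64 = (u^2+9u+32)(u^3−3u^2+10u−16) + (72u^2−72u+576)
  u^3−3u^2+10u−16 = ((1/72)u−1/36)(72u^2−72u+576) + (0)
Last nonzero remainder: 72u^2−72u+576. Dividing through by 72 gives the monic gcd u^2−u+8.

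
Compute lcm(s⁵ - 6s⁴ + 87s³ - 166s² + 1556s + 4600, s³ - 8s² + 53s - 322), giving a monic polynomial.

Apply the Euclidean algorithm:
  s⁵ - 6s⁴ + 87s³ - 166s² + 1556s + 4600 = (s² + 2s + 50)(s³ - 8s² + 53s - 322) + (450s² - 450s + 20700)
  s³ - 8s² + 53s - 322 = ((1/450)s - 7/450)(450s² - 450s + 20700) + (0)
Last nonzero remainder: 450s² - 450s + 20700. Dividing through by 450 gives the monic gcd s² - s + 46.
Then lcm(f, g) = f·g / gcd(f, g); expanding and making the result monic gives the answer.

s⁶ - 13s⁵ + 129s⁴ - 775s³ + 2718s² - 6292s - 32200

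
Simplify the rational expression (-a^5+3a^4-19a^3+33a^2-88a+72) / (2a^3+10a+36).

(-a^3+a^2-8a+8)/(2a+4)

By polynomial division,
  -a^5+3a^4-19a^3+33a^2-88a+72 = (-(1/2)a^2+(3/2)a-7)(2a^3+10a+36) + (36a^2-72a+324)
  2a^3+10a+36 = ((1/18)a+1/9)(36a^2-72a+324) + (0)
Last nonzero remainder: 36a^2-72a+324. Dividing through by 36 gives the monic gcd a^2-2a+9.
Cancel a^2-2a+9 from numerator and denominator to get the reduced form.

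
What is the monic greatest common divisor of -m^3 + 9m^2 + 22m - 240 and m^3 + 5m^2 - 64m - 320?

m^2 - 3m - 40

Repeated division with remainder:
  -m^3 + 9m^2 + 22m - 240 = (-1)(m^3 + 5m^2 - 64m - 320) + (14m^2 - 42m - 560)
  m^3 + 5m^2 - 64m - 320 = ((1/14)m + 4/7)(14m^2 - 42m - 560) + (0)
Last nonzero remainder: 14m^2 - 42m - 560. Dividing through by 14 gives the monic gcd m^2 - 3m - 40.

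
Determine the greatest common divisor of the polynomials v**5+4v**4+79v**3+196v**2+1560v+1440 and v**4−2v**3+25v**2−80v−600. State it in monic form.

v**2+40

Apply the Euclidean algorithm:
  v**5+4v**4+79v**3+196v**2+1560v+1440 = (v+6)(v**4−2v**3+25v**2−80v−600) + (66v**3+126v**2+2640v+5040)
  v**4−2v**3+25v**2−80v−600 = ((1/66)v−43/726)(66v**3+126v**2+2640v+5040) + (−(912/121)v**2−36480/121)
  66v**3+126v**2+2640v+5040 = (−(1331/152)v−2541/152)(−(912/121)v**2−36480/121) + (0)
Last nonzero remainder: −(912/121)v**2−36480/121. Dividing through by −912/121 gives the monic gcd v**2+40.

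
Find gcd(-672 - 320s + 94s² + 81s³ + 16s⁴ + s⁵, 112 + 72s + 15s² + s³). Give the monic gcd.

112 + 72s + 15s² + s³

Apply the Euclidean algorithm:
  s⁵ + 16s⁴ + 81s³ + 94s² - 320s - 672 = (s² + s - 6)(s³ + 15s² + 72s + 112) + (0)
The last nonzero remainder s³ + 15s² + 72s + 112 is already monic.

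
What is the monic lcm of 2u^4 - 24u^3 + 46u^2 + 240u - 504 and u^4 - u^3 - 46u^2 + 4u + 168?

u^6 - 4u^5 - 61u^4 + 160u^3 + 984u^2 - 576u - 3024

By polynomial division,
  2u^4 - 24u^3 + 46u^2 + 240u - 504 = (2)(u^4 - u^3 - 46u^2 + 4u + 168) + (-22u^3 + 138u^2 + 232u - 840)
  u^4 - u^3 - 46u^2 + 4u + 168 = (-(1/22)u - 29/121)(-22u^3 + 138u^2 + 232u - 840) + (-(288/121)u^2 + (2592/121)u - 4032/121)
  -22u^3 + 138u^2 + 232u - 840 = ((1331/144)u + 605/24)(-(288/121)u^2 + (2592/121)u - 4032/121) + (0)
Last nonzero remainder: -(288/121)u^2 + (2592/121)u - 4032/121. Dividing through by -288/121 gives the monic gcd u^2 - 9u + 14.
Then lcm(f, g) = f·g / gcd(f, g); expanding and making the result monic gives the answer.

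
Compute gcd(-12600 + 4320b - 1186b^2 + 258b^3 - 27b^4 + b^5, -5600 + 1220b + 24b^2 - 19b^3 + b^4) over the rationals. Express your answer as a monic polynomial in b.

-700 + 240b - 27b^2 + b^3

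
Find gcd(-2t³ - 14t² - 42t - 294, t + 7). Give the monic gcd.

t + 7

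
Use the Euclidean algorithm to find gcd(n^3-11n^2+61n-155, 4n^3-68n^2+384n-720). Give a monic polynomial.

n-5

Apply the Euclidean algorithm:
  n^3-11n^2+61n-155 = (1/4)(4n^3-68n^2+384n-720) + (6n^2-35n+25)
  4n^3-68n^2+384n-720 = ((2/3)n-67/9)(6n^2-35n+25) + ((961/9)n-4805/9)
  6n^2-35n+25 = ((54/961)n-45/961)((961/9)n-4805/9) + (0)
Last nonzero remainder: (961/9)n-4805/9. Dividing through by 961/9 gives the monic gcd n-5.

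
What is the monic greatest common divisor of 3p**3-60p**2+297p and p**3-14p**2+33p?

Apply the Euclidean algorithm:
  3p**3-60p**2+297p = (3)(p**3-14p**2+33p) + (-18p**2+198p)
  p**3-14p**2+33p = (-(1/18)p+1/6)(-18p**2+198p) + (0)
Last nonzero remainder: -18p**2+198p. Dividing through by -18 gives the monic gcd p**2-11p.

p**2-11p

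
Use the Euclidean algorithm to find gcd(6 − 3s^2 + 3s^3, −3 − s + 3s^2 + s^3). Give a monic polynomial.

1 + s

Euclidean algorithm in ℚ[s]:
  3s^3 − 3s^2 + 6 = (3)(s^3 + 3s^2 − s − 3) + (−12s^2 + 3s + 15)
  s^3 + 3s^2 − s − 3 = (−(1/12)s − 13/48)(−12s^2 + 3s + 15) + ((17/16)s + 17/16)
  −12s^2 + 3s + 15 = (−(192/17)s + 240/17)((17/16)s + 17/16) + (0)
Last nonzero remainder: (17/16)s + 17/16. Dividing through by 17/16 gives the monic gcd s + 1.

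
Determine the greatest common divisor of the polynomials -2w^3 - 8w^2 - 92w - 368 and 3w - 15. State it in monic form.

1

Euclidean algorithm in ℚ[w]:
  -2w^3 - 8w^2 - 92w - 368 = (-(2/3)w^2 - 6w - 182/3)(3w - 15) + (-1278)
  3w - 15 = (-(1/426)w + 5/426)(-1278) + (0)
The last nonzero remainder is the constant -1278, so the polynomials are coprime and gcd = 1.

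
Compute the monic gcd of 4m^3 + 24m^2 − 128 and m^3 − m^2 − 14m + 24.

Apply the Euclidean algorithm:
  4m^3 + 24m^2 − 128 = (4)(m^3 − m^2 − 14m + 24) + (28m^2 + 56m − 224)
  m^3 − m^2 − 14m + 24 = ((1/28)m − 3/28)(28m^2 + 56m − 224) + (0)
Last nonzero remainder: 28m^2 + 56m − 224. Dividing through by 28 gives the monic gcd m^2 + 2m − 8.

m^2 + 2m − 8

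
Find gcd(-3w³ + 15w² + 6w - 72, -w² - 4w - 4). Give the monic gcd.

w + 2

Apply the Euclidean algorithm:
  -3w³ + 15w² + 6w - 72 = (3w - 27)(-w² - 4w - 4) + (-90w - 180)
  -w² - 4w - 4 = ((1/90)w + 1/45)(-90w - 180) + (0)
Last nonzero remainder: -90w - 180. Dividing through by -90 gives the monic gcd w + 2.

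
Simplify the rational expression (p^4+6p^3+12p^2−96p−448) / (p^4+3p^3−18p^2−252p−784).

Repeated division with remainder:
  p^4+6p^3+12p^2−96p−448 = (p^4+3p^3−18p^2−252p−784) + (3p^3+30p^2+156p+336)
  p^4+3p^3−18p^2−252p−784 = ((1/3)p−7/3)(3p^3+30p^2+156p+336) + (0)
Last nonzero remainder: 3p^3+30p^2+156p+336. Dividing through by 3 gives the monic gcd p^3+10p^2+52p+112.
Cancel p^3+10p^2+52p+112 from numerator and denominator to get the reduced form.

(p−4)/(p−7)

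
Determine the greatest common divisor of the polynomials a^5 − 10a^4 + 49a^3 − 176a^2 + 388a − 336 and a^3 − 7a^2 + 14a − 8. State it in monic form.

Repeated division with remainder:
  a^5 − 10a^4 + 49a^3 − 176a^2 + 388a − 336 = (a^2 − 3a + 14)(a^3 − 7a^2 + 14a − 8) + (−28a^2 + 168a − 224)
  a^3 − 7a^2 + 14a − 8 = (−(1/28)a + 1/28)(−28a^2 + 168a − 224) + (0)
Last nonzero remainder: −28a^2 + 168a − 224. Dividing through by −28 gives the monic gcd a^2 − 6a + 8.

a^2 − 6a + 8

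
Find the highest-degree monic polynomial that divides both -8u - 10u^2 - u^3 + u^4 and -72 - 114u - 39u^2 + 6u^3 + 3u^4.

-8 - 10u - u^2 + u^3

Repeated division with remainder:
  u^4 - u^3 - 10u^2 - 8u = (1/3)(3u^4 + 6u^3 - 39u^2 - 114u - 72) + (-3u^3 + 3u^2 + 30u + 24)
  3u^4 + 6u^3 - 39u^2 - 114u - 72 = (-u - 3)(-3u^3 + 3u^2 + 30u + 24) + (0)
Last nonzero remainder: -3u^3 + 3u^2 + 30u + 24. Dividing through by -3 gives the monic gcd u^3 - u^2 - 10u - 8.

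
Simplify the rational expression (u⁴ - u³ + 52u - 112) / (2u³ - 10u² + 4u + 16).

(u³ + u² + 2u + 56)/(2u² - 6u - 8)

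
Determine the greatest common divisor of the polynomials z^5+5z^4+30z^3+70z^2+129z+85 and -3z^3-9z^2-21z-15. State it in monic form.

z^3+3z^2+7z+5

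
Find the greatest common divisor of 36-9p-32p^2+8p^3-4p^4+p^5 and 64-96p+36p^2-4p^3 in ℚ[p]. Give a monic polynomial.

4-5p+p^2

By polynomial division,
  p^5-4p^4+8p^3-32p^2-9p+36 = (-(1/4)p^2-(5/4)p-29/4)(-4p^3+36p^2-96p+64) + (125p^2-625p+500)
  -4p^3+36p^2-96p+64 = (-(4/125)p+16/125)(125p^2-625p+500) + (0)
Last nonzero remainder: 125p^2-625p+500. Dividing through by 125 gives the monic gcd p^2-5p+4.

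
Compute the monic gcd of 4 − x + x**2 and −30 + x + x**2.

1

Apply the Euclidean algorithm:
  x**2 − x + 4 = (x**2 + x − 30) + (−2x + 34)
  x**2 + x − 30 = (−(1/2)x − 9)(−2x + 34) + (276)
  −2x + 34 = (−(1/138)x + 17/138)(276) + (0)
The last nonzero remainder is the constant 276, so the polynomials are coprime and gcd = 1.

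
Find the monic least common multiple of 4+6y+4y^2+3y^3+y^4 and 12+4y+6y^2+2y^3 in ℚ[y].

12+22y+18y^2+13y^3+6y^4+y^5

By polynomial division,
  y^4+3y^3+4y^2+6y+4 = ((1/2)y)(2y^3+6y^2+4y+12) + (2y^2+4)
  2y^3+6y^2+4y+12 = (y+3)(2y^2+4) + (0)
Last nonzero remainder: 2y^2+4. Dividing through by 2 gives the monic gcd y^2+2.
Then lcm(f, g) = f·g / gcd(f, g); expanding and making the result monic gives the answer.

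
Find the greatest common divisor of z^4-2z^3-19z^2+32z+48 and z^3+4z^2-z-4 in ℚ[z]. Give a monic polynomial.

z^2+5z+4

By polynomial division,
  z^4-2z^3-19z^2+32z+48 = (z-6)(z^3+4z^2-z-4) + (6z^2+30z+24)
  z^3+4z^2-z-4 = ((1/6)z-1/6)(6z^2+30z+24) + (0)
Last nonzero remainder: 6z^2+30z+24. Dividing through by 6 gives the monic gcd z^2+5z+4.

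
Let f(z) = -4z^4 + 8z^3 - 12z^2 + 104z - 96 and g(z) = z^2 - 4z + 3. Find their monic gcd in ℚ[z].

Apply the Euclidean algorithm:
  -4z^4 + 8z^3 - 12z^2 + 104z - 96 = (-4z^2 - 8z - 32)(z^2 - 4z + 3) + (0)
The last nonzero remainder z^2 - 4z + 3 is already monic.

z^2 - 4z + 3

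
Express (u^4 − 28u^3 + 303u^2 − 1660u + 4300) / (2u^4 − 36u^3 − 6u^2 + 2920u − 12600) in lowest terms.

(u^2 − 8u + 43)/(2u^2 + 4u − 126)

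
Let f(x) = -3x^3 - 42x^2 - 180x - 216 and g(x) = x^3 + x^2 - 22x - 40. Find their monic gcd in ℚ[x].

By polynomial division,
  -3x^3 - 42x^2 - 180x - 216 = (-3)(x^3 + x^2 - 22x - 40) + (-39x^2 - 246x - 336)
  x^3 + x^2 - 22x - 40 = (-(1/39)x + 23/169)(-39x^2 - 246x - 336) + ((484/169)x + 968/169)
  -39x^2 - 246x - 336 = (-(6591/484)x - 7098/121)((484/169)x + 968/169) + (0)
Last nonzero remainder: (484/169)x + 968/169. Dividing through by 484/169 gives the monic gcd x + 2.

x + 2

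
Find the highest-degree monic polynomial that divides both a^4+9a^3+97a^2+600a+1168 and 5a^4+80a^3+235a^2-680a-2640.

a^2+8a+16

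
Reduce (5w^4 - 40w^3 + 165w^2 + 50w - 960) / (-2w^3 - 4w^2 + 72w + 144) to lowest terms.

(-5w^3 + 50w^2 - 265w + 480)/(2w^2 - 72)

Euclidean algorithm in ℚ[w]:
  5w^4 - 40w^3 + 165w^2 + 50w - 960 = (-(5/2)w + 25)(-2w^3 - 4w^2 + 72w + 144) + (445w^2 - 1390w - 4560)
  -2w^3 - 4w^2 + 72w + 144 = (-(2/445)w - 912/39605)(445w^2 - 1390w - 4560) + ((154440/7921)w + 308880/7921)
  445w^2 - 1390w - 4560 = ((704969/30888)w - 150499/1287)((154440/7921)w + 308880/7921) + (0)
Last nonzero remainder: (154440/7921)w + 308880/7921. Dividing through by 154440/7921 gives the monic gcd w + 2.
Cancel w + 2 from numerator and denominator to get the reduced form.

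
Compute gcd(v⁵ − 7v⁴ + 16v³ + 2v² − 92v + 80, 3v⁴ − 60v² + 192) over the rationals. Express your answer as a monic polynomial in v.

v² − 2v − 8

Repeated division with remainder:
  v⁵ − 7v⁴ + 16v³ + 2v² − 92v + 80 = ((1/3)v − 7/3)(3v⁴ − 60v² + 192) + (36v³ − 138v² − 156v + 528)
  3v⁴ − 60v² + 192 = ((1/12)v + 23/72)(36v³ − 138v² − 156v + 528) + (−(35/12)v² + (35/6)v + 70/3)
  36v³ − 138v² − 156v + 528 = (−(432/35)v + 792/35)(−(35/12)v² + (35/6)v + 70/3) + (0)
Last nonzero remainder: −(35/12)v² + (35/6)v + 70/3. Dividing through by −35/12 gives the monic gcd v² − 2v − 8.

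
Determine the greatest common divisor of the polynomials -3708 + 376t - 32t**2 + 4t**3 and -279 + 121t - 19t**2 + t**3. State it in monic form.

Euclidean algorithm in ℚ[t]:
  4t**3 - 32t**2 + 376t - 3708 = (4)(t**3 - 19t**2 + 121t - 279) + (44t**2 - 108t - 2592)
  t**3 - 19t**2 + 121t - 279 = ((1/44)t - 91/242)(44t**2 - 108t - 2592) + ((16855/121)t - 151695/121)
  44t**2 - 108t - 2592 = ((5324/16855)t + 34848/16855)((16855/121)t - 151695/121) + (0)
Last nonzero remainder: (16855/121)t - 151695/121. Dividing through by 16855/121 gives the monic gcd t - 9.

-9 + t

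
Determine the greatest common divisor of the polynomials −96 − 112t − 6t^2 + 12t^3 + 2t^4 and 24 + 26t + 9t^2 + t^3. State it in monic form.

4 + t

Apply the Euclidean algorithm:
  2t^4 + 12t^3 − 6t^2 − 112t − 96 = (2t − 6)(t^3 + 9t^2 + 26t + 24) + (−4t^2 − 4t + 48)
  t^3 + 9t^2 + 26t + 24 = (−(1/4)t − 2)(−4t^2 − 4t + 48) + (30t + 120)
  −4t^2 − 4t + 48 = (−(2/15)t + 2/5)(30t + 120) + (0)
Last nonzero remainder: 30t + 120. Dividing through by 30 gives the monic gcd t + 4.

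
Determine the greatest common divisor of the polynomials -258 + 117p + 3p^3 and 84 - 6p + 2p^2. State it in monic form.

1

Apply the Euclidean algorithm:
  3p^3 + 117p - 258 = ((3/2)p + 9/2)(2p^2 - 6p + 84) + (18p - 636)
  2p^2 - 6p + 84 = ((1/9)p + 97/27)(18p - 636) + (21320/9)
  18p - 636 = ((81/10660)p - 1431/5330)(21320/9) + (0)
The last nonzero remainder is the constant 21320/9, so the polynomials are coprime and gcd = 1.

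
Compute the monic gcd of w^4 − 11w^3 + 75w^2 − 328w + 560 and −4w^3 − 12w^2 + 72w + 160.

w − 4

Euclidean algorithm in ℚ[w]:
  w^4 − 11w^3 + 75w^2 − 328w + 560 = (−(1/4)w + 7/2)(−4w^3 − 12w^2 + 72w + 160) + (135w^2 − 540w)
  −4w^3 − 12w^2 + 72w + 160 = (−(4/135)w − 28/135)(135w^2 − 540w) + (−40w + 160)
  135w^2 − 540w = (−(27/8)w)(−40w + 160) + (0)
Last nonzero remainder: −40w + 160. Dividing through by −40 gives the monic gcd w − 4.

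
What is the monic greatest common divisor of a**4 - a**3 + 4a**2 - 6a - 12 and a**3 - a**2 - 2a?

a**2 - a - 2

Apply the Euclidean algorithm:
  a**4 - a**3 + 4a**2 - 6a - 12 = (a)(a**3 - a**2 - 2a) + (6a**2 - 6a - 12)
  a**3 - a**2 - 2a = ((1/6)a)(6a**2 - 6a - 12) + (0)
Last nonzero remainder: 6a**2 - 6a - 12. Dividing through by 6 gives the monic gcd a**2 - a - 2.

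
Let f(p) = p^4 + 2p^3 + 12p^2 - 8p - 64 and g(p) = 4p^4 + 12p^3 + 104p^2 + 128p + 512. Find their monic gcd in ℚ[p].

By polynomial division,
  p^4 + 2p^3 + 12p^2 - 8p - 64 = (1/4)(4p^4 + 12p^3 + 104p^2 + 128p + 512) + (-p^3 - 14p^2 - 40p - 192)
  4p^4 + 12p^3 + 104p^2 + 128p + 512 = (-4p + 44)(-p^3 - 14p^2 - 40p - 192) + (560p^2 + 1120p + 8960)
  -p^3 - 14p^2 - 40p - 192 = (-(1/560)p - 3/140)(560p^2 + 1120p + 8960) + (0)
Last nonzero remainder: 560p^2 + 1120p + 8960. Dividing through by 560 gives the monic gcd p^2 + 2p + 16.

p^2 + 2p + 16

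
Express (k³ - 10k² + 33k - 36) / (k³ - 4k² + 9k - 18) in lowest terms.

Euclidean algorithm in ℚ[k]:
  k³ - 10k² + 33k - 36 = (k³ - 4k² + 9k - 18) + (-6k² + 24k - 18)
  k³ - 4k² + 9k - 18 = (-(1/6)k)(-6k² + 24k - 18) + (6k - 18)
  -6k² + 24k - 18 = (-k + 1)(6k - 18) + (0)
Last nonzero remainder: 6k - 18. Dividing through by 6 gives the monic gcd k - 3.
Cancel k - 3 from numerator and denominator to get the reduced form.

(k² - 7k + 12)/(k² - k + 6)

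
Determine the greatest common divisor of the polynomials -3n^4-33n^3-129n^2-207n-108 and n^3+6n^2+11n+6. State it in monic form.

n^2+4n+3

Repeated division with remainder:
  -3n^4-33n^3-129n^2-207n-108 = (-3n-15)(n^3+6n^2+11n+6) + (-6n^2-24n-18)
  n^3+6n^2+11n+6 = (-(1/6)n-1/3)(-6n^2-24n-18) + (0)
Last nonzero remainder: -6n^2-24n-18. Dividing through by -6 gives the monic gcd n^2+4n+3.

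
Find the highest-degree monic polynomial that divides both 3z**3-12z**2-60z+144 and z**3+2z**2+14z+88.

By polynomial division,
  3z**3-12z**2-60z+144 = (3)(z**3+2z**2+14z+88) + (-18z**2-102z-120)
  z**3+2z**2+14z+88 = (-(1/18)z+11/54)(-18z**2-102z-120) + ((253/9)z+1012/9)
  -18z**2-102z-120 = (-(162/253)z-270/253)((253/9)z+1012/9) + (0)
Last nonzero remainder: (253/9)z+1012/9. Dividing through by 253/9 gives the monic gcd z+4.

z+4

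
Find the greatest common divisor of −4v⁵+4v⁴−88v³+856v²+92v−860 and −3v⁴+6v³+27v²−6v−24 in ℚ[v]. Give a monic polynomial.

Repeated division with remainder:
  −4v⁵+4v⁴−88v³+856v²+92v−860 = ((4/3)v+4/3)(−3v⁴+6v³+27v²−6v−24) + (−132v³+828v²+132v−828)
  −3v⁴+6v³+27v²−6v−24 = ((1/44)v+47/484)(−132v³+828v²+132v−828) + (−(6825/121)v²+6825/121)
  −132v³+828v²+132v−828 = ((5324/2275)v−33396/2275)(−(6825/121)v²+6825/121) + (0)
Last nonzero remainder: −(6825/121)v²+6825/121. Dividing through by −6825/121 gives the monic gcd v²−1.

v²−1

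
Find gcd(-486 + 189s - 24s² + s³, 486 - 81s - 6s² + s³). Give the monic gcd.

54 - 15s + s²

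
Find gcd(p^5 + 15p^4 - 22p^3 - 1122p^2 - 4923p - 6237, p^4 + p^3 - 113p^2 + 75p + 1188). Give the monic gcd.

Apply the Euclidean algorithm:
  p^5 + 15p^4 - 22p^3 - 1122p^2 - 4923p - 6237 = (p + 14)(p^4 + p^3 - 113p^2 + 75p + 1188) + (77p^3 + 385p^2 - 7161p - 22869)
  p^4 + p^3 - 113p^2 + 75p + 1188 = ((1/77)p - 4/77)(77p^3 + 385p^2 - 7161p - 22869) + (0)
Last nonzero remainder: 77p^3 + 385p^2 - 7161p - 22869. Dividing through by 77 gives the monic gcd p^3 + 5p^2 - 93p - 297.

p^3 + 5p^2 - 93p - 297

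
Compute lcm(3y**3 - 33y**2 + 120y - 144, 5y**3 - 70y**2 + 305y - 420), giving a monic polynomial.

y**4 - 18y**3 + 117y**2 - 328y + 336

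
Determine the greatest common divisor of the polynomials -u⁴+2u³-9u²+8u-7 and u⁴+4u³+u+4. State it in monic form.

u²-u+1

Euclidean algorithm in ℚ[u]:
  -u⁴+2u³-9u²+8u-7 = (-1)(u⁴+4u³+u+4) + (6u³-9u²+9u-3)
  u⁴+4u³+u+4 = ((1/6)u+11/12)(6u³-9u²+9u-3) + ((27/4)u²-(27/4)u+27/4)
  6u³-9u²+9u-3 = ((8/9)u-4/9)((27/4)u²-(27/4)u+27/4) + (0)
Last nonzero remainder: (27/4)u²-(27/4)u+27/4. Dividing through by 27/4 gives the monic gcd u²-u+1.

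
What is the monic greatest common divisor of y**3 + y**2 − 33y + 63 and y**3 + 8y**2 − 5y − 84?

Repeated division with remainder:
  y**3 + y**2 − 33y + 63 = (y**3 + 8y**2 − 5y − 84) + (−7y**2 − 28y + 147)
  y**3 + 8y**2 − 5y − 84 = (−(1/7)y − 4/7)(−7y**2 − 28y + 147) + (0)
Last nonzero remainder: −7y**2 − 28y + 147. Dividing through by −7 gives the monic gcd y**2 + 4y − 21.

y**2 + 4y − 21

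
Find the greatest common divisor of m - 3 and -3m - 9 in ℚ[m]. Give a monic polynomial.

1

By polynomial division,
  m - 3 = (-1/3)(-3m - 9) + (-6)
  -3m - 9 = ((1/2)m + 3/2)(-6) + (0)
The last nonzero remainder is the constant -6, so the polynomials are coprime and gcd = 1.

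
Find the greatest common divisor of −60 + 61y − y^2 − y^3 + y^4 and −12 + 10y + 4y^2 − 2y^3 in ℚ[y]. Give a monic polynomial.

Apply the Euclidean algorithm:
  y^4 − y^3 − y^2 + 61y − 60 = (−(1/2)y − 1/2)(−2y^3 + 4y^2 + 10y − 12) + (6y^2 + 60y − 66)
  −2y^3 + 4y^2 + 10y − 12 = (−(1/3)y + 4)(6y^2 + 60y − 66) + (−252y + 252)
  6y^2 + 60y − 66 = (−(1/42)y − 11/42)(−252y + 252) + (0)
Last nonzero remainder: −252y + 252. Dividing through by −252 gives the monic gcd y − 1.

−1 + y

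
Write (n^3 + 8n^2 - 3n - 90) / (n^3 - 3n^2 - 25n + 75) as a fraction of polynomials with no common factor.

By polynomial division,
  n^3 + 8n^2 - 3n - 90 = (n^3 - 3n^2 - 25n + 75) + (11n^2 + 22n - 165)
  n^3 - 3n^2 - 25n + 75 = ((1/11)n - 5/11)(11n^2 + 22n - 165) + (0)
Last nonzero remainder: 11n^2 + 22n - 165. Dividing through by 11 gives the monic gcd n^2 + 2n - 15.
Cancel n^2 + 2n - 15 from numerator and denominator to get the reduced form.

(n + 6)/(n - 5)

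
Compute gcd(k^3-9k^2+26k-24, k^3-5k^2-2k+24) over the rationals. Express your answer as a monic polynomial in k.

k^2-7k+12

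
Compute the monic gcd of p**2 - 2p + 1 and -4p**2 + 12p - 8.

p - 1

Euclidean algorithm in ℚ[p]:
  p**2 - 2p + 1 = (-1/4)(-4p**2 + 12p - 8) + (p - 1)
  -4p**2 + 12p - 8 = (-4p + 8)(p - 1) + (0)
The last nonzero remainder p - 1 is already monic.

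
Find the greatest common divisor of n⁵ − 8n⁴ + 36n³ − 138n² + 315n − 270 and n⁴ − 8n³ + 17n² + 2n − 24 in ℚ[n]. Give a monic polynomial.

n² − 5n + 6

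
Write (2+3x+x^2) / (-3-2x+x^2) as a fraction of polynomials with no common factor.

Apply the Euclidean algorithm:
  x^2+3x+2 = (x^2-2x-3) + (5x+5)
  x^2-2x-3 = ((1/5)x-3/5)(5x+5) + (0)
Last nonzero remainder: 5x+5. Dividing through by 5 gives the monic gcd x+1.
Cancel x+1 from numerator and denominator to get the reduced form.

(2+x)/(-3+x)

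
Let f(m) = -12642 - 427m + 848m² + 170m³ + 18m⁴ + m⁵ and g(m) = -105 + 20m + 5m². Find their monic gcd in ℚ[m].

-21 + 4m + m²

By polynomial division,
  m⁵ + 18m⁴ + 170m³ + 848m² - 427m - 12642 = ((1/5)m³ + (14/5)m² + 27m + 602/5)(5m² + 20m - 105) + (0)
Last nonzero remainder: 5m² + 20m - 105. Dividing through by 5 gives the monic gcd m² + 4m - 21.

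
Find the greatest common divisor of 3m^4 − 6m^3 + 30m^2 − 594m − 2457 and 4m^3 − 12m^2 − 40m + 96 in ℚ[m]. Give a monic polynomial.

m + 3

By polynomial division,
  3m^4 − 6m^3 + 30m^2 − 594m − 2457 = ((3/4)m + 3/4)(4m^3 − 12m^2 − 40m + 96) + (69m^2 − 636m − 2529)
  4m^3 − 12m^2 − 40m + 96 = ((4/69)m + 572/1587)(69m^2 − 636m − 2529) + ((177660/529)m + 532980/529)
  69m^2 − 636m − 2529 = ((12167/59220)m − 148649/59220)((177660/529)m + 532980/529) + (0)
Last nonzero remainder: (177660/529)m + 532980/529. Dividing through by 177660/529 gives the monic gcd m + 3.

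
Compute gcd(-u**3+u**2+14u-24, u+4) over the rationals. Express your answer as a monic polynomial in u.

u+4

By polynomial division,
  -u**3+u**2+14u-24 = (-u**2+5u-6)(u+4) + (0)
The last nonzero remainder u+4 is already monic.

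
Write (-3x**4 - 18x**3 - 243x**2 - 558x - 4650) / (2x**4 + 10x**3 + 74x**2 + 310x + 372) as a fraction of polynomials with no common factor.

Apply the Euclidean algorithm:
  -3x**4 - 18x**3 - 243x**2 - 558x - 4650 = (-3/2)(2x**4 + 10x**3 + 74x**2 + 310x + 372) + (-3x**3 - 132x**2 - 93x - 4092)
  2x**4 + 10x**3 + 74x**2 + 310x + 372 = (-(2/3)x + 26)(-3x**3 - 132x**2 - 93x - 4092) + (3444x**2 + 106764)
  -3x**3 - 132x**2 - 93x - 4092 = (-(1/1148)x - 11/287)(3444x**2 + 106764) + (0)
Last nonzero remainder: 3444x**2 + 106764. Dividing through by 3444 gives the monic gcd x**2 + 31.
Cancel x**2 + 31 from numerator and denominator to get the reduced form.

(-3x**2 - 18x - 150)/(2x**2 + 10x + 12)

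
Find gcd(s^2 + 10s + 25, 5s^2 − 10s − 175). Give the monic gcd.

s + 5

Apply the Euclidean algorithm:
  s^2 + 10s + 25 = (1/5)(5s^2 − 10s − 175) + (12s + 60)
  5s^2 − 10s − 175 = ((5/12)s − 35/12)(12s + 60) + (0)
Last nonzero remainder: 12s + 60. Dividing through by 12 gives the monic gcd s + 5.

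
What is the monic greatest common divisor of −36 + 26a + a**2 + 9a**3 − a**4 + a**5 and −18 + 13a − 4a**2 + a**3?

Euclidean algorithm in ℚ[a]:
  a**5 − a**4 + 9a**3 + a**2 + 26a − 36 = (a**2 + 3a + 8)(a**3 − 4a**2 + 13a − 18) + (12a**2 − 24a + 108)
  a**3 − 4a**2 + 13a − 18 = ((1/12)a − 1/6)(12a**2 − 24a + 108) + (0)
Last nonzero remainder: 12a**2 − 24a + 108. Dividing through by 12 gives the monic gcd a**2 − 2a + 9.

9 − 2a + a**2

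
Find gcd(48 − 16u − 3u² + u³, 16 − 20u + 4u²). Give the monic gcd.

−4 + u

Repeated division with remainder:
  u³ − 3u² − 16u + 48 = ((1/4)u + 1/2)(4u² − 20u + 16) + (−10u + 40)
  4u² − 20u + 16 = (−(2/5)u + 2/5)(−10u + 40) + (0)
Last nonzero remainder: −10u + 40. Dividing through by −10 gives the monic gcd u − 4.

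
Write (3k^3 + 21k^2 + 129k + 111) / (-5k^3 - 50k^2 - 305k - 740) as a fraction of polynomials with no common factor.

(-3k - 3)/(5k + 20)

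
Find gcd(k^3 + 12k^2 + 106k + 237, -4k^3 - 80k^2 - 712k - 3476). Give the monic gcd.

k^2 + 9k + 79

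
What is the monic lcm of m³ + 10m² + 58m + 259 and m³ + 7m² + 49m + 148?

By polynomial division,
  m³ + 10m² + 58m + 259 = (m³ + 7m² + 49m + 148) + (3m² + 9m + 111)
  m³ + 7m² + 49m + 148 = ((1/3)m + 4/3)(3m² + 9m + 111) + (0)
Last nonzero remainder: 3m² + 9m + 111. Dividing through by 3 gives the monic gcd m² + 3m + 37.
Then lcm(f, g) = f·g / gcd(f, g); expanding and making the result monic gives the answer.

m⁴ + 14m³ + 98m² + 491m + 1036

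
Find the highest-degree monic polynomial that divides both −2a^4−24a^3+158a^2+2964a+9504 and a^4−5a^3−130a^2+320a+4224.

a^3+3a^2−106a−528

Apply the Euclidean algorithm:
  −2a^4−24a^3+158a^2+2964a+9504 = (−2)(a^4−5a^3−130a^2+320a+4224) + (−34a^3−102a^2+3604a+17952)
  a^4−5a^3−130a^2+320a+4224 = (−(1/34)a+4/17)(−34a^3−102a^2+3604a+17952) + (0)
Last nonzero remainder: −34a^3−102a^2+3604a+17952. Dividing through by −34 gives the monic gcd a^3+3a^2−106a−528.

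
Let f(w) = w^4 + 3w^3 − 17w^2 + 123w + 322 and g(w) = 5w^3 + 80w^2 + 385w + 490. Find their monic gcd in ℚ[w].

By polynomial division,
  w^4 + 3w^3 − 17w^2 + 123w + 322 = ((1/5)w − 13/5)(5w^3 + 80w^2 + 385w + 490) + (114w^2 + 1026w + 1596)
  5w^3 + 80w^2 + 385w + 490 = ((5/114)w + 35/114)(114w^2 + 1026w + 1596) + (0)
Last nonzero remainder: 114w^2 + 1026w + 1596. Dividing through by 114 gives the monic gcd w^2 + 9w + 14.

w^2 + 9w + 14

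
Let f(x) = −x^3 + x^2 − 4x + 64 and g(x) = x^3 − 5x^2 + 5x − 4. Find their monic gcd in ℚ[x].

x − 4

Euclidean algorithm in ℚ[x]:
  −x^3 + x^2 − 4x + 64 = (−1)(x^3 − 5x^2 + 5x − 4) + (−4x^2 + x + 60)
  x^3 − 5x^2 + 5x − 4 = (−(1/4)x + 19/16)(−4x^2 + x + 60) + ((301/16)x − 301/4)
  −4x^2 + x + 60 = (−(64/301)x − 240/301)((301/16)x − 301/4) + (0)
Last nonzero remainder: (301/16)x − 301/4. Dividing through by 301/16 gives the monic gcd x − 4.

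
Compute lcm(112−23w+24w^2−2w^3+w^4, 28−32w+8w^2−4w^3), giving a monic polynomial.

−112+135w−47w^2+26w^3−3w^4+w^5

Apply the Euclidean algorithm:
  w^4−2w^3+24w^2−23w+112 = (−(1/4)w)(−4w^3+8w^2−32w+28) + (16w^2−16w+112)
  −4w^3+8w^2−32w+28 = (−(1/4)w+1/4)(16w^2−16w+112) + (0)
Last nonzero remainder: 16w^2−16w+112. Dividing through by 16 gives the monic gcd w^2−w+7.
Then lcm(f, g) = f·g / gcd(f, g); expanding and making the result monic gives the answer.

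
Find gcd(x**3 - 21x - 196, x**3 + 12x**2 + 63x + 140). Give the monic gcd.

Apply the Euclidean algorithm:
  x**3 - 21x - 196 = (x**3 + 12x**2 + 63x + 140) + (-12x**2 - 84x - 336)
  x**3 + 12x**2 + 63x + 140 = (-(1/12)x - 5/12)(-12x**2 - 84x - 336) + (0)
Last nonzero remainder: -12x**2 - 84x - 336. Dividing through by -12 gives the monic gcd x**2 + 7x + 28.

x**2 + 7x + 28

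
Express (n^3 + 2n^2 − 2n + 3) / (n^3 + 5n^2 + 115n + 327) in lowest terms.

(n^2 − n + 1)/(n^2 + 2n + 109)

Apply the Euclidean algorithm:
  n^3 + 2n^2 − 2n + 3 = (n^3 + 5n^2 + 115n + 327) + (−3n^2 − 117n − 324)
  n^3 + 5n^2 + 115n + 327 = (−(1/3)n + 34/3)(−3n^2 − 117n − 324) + (1333n + 3999)
  −3n^2 − 117n − 324 = (−(3/1333)n − 108/1333)(1333n + 3999) + (0)
Last nonzero remainder: 1333n + 3999. Dividing through by 1333 gives the monic gcd n + 3.
Cancel n + 3 from numerator and denominator to get the reduced form.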